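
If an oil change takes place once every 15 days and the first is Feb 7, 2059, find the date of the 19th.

Nov 4, 2059

The 19th occurrence is 18 intervals after the first: 18 × 15 = 270 days after Feb 7, 2059.
Feb has 28 days — 21 days to the end of Feb leaves 249.
Mar has 31 days (218 left).
Apr has 30 days (188 left).
May has 31 days (157 left).
Jun has 30 days (127 left).
Jul has 31 days (96 left).
Aug has 31 days (65 left).
Sep has 30 days (35 left).
Oct has 31 days (4 left).
4 days into Nov → Nov 4, 2059.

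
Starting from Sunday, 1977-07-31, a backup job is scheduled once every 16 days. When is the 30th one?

1978-11-07

The 30th occurrence is 29 intervals after the first: 29 × 16 = 464 days after 1977-07-31.
July has 31 days — 0 days to the end of July leaves 464.
From end of July to end of 1977 is 153 days (311 left).
January has 31 days (280 left).
February has 28 days (252 left).
March has 31 days (221 left).
April has 30 days (191 left).
May has 31 days (160 left).
June has 30 days (130 left).
July has 31 days (99 left).
August has 31 days (68 left).
September has 30 days (38 left).
October has 31 days (7 left).
7 days into November → 1978-11-07.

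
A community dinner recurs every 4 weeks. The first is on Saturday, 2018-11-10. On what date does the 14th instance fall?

The 14th occurrence is 13 intervals after the first: 13 × 28 = 364 days after 2018-11-10.
November has 30 days — 20 days to the end of November leaves 344.
December has 31 days (313 left).
January has 31 days (282 left).
February has 28 days (254 left).
March has 31 days (223 left).
April has 30 days (193 left).
May has 31 days (162 left).
June has 30 days (132 left).
July has 31 days (101 left).
August has 31 days (70 left).
September has 30 days (40 left).
October has 31 days (9 left).
9 days into November → 2019-11-09.

2019-11-09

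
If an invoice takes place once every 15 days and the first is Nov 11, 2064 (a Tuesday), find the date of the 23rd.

Oct 7, 2065

The 23rd occurrence is 22 intervals after the first: 22 × 15 = 330 days after Nov 11, 2064.
Nov has 30 days — 19 days to the end of Nov leaves 311.
Dec has 31 days (280 left).
Jan has 31 days (249 left).
Feb has 28 days (221 left).
Mar has 31 days (190 left).
Apr has 30 days (160 left).
May has 31 days (129 left).
Jun has 30 days (99 left).
Jul has 31 days (68 left).
Aug has 31 days (37 left).
Sep has 30 days (7 left).
7 days into Oct → Oct 7, 2065.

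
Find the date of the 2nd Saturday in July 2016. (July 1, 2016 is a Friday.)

July 9, 2016

July 2016 begins on a Friday, so the first Saturday is July 2 (1 day later).
The 2nd Saturday is 1 weeks later: 2 + 7 = 9.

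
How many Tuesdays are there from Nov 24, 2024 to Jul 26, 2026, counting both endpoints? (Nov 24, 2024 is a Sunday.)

Nov 24, 2024 is a Sunday; the first Tuesday on or after it is Nov 26, 2024 (2 days later).
From Nov 26, 2024 to Jul 26, 2026: 35 + 365 + 207 = 607 days (rest of 2024, 2025, to Jul 26, 2026 in 2026).
607 ÷ 7 = 86 full weeks with remainder 5, so 86 more Tuesdays after the first → 87.

87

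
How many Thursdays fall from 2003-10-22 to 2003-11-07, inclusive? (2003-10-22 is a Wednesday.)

2003-10-22 is a Wednesday; the first Thursday on or after it is 2003-10-23 (1 day later).
From 2003-10-23 to 2003-11-07: 8 + 7 = 15 days (rest of October, November).
15 ÷ 7 = 2 full weeks with remainder 1, so 2 more Thursdays after the first → 3.

3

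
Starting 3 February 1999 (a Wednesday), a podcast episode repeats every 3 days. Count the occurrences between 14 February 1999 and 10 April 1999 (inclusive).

19

Occurrences land 3·i days after 3 February 1999 for i = 0, 1, 2, …
14 February 1999 is 11 days after the start; 11 ÷ 3 = 3 remainder 2; since the remainder is 2, round up to i = 4. First occurrence in the window: #5 on 15 February 1999 (4×3 = 12 days in).
10 April 1999 is 66 days after the start; 66 ÷ 3 = 22 remainder 0. Last occurrence in the window: #23 on 10 April 1999.
Occurrences #5 through #23: 19 in total.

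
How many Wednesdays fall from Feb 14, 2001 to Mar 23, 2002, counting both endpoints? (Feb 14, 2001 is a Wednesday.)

Feb 14, 2001 is a Wednesday; the first Wednesday on or after it is Feb 14, 2001.
From Feb 14, 2001 to Mar 23, 2002: 320 + 82 = 402 days (rest of 2001, to Mar 23, 2002 in 2002).
402 ÷ 7 = 57 full weeks with remainder 3, so 57 more Wednesdays after the first → 58.

58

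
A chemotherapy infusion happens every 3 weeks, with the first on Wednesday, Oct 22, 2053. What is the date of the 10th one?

Apr 29, 2054

The 10th occurrence is 9 intervals after the first: 9 × 21 = 189 days after Oct 22, 2053.
Oct has 31 days — 9 days to the end of Oct leaves 180.
Nov has 30 days (150 left).
Dec has 31 days (119 left).
Jan has 31 days (88 left).
Feb has 28 days (60 left).
Mar has 31 days (29 left).
29 days into Apr → Apr 29, 2054.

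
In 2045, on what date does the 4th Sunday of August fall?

27 August 2045

August 2045 begins on a Tuesday, so the first Sunday is August 6 (5 days later).
The 4th Sunday is 3 weeks later: 6 + 21 = 27.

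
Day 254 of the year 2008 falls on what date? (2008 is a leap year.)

January has 31 days (254 − 31 = 223 remain).
February has 29 days (223 − 29 = 194 remain).
March has 31 days (194 − 31 = 163 remain).
April has 30 days (163 − 30 = 133 remain).
May has 31 days (133 − 31 = 102 remain).
June has 30 days (102 − 30 = 72 remain).
July has 31 days (72 − 31 = 41 remain).
August has 31 days (41 − 31 = 10 remain).
10 into September → September 10.

September 10, 2008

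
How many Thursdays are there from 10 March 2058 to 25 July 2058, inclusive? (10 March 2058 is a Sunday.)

20

10 March 2058 is a Sunday; the first Thursday on or after it is 14 March 2058 (4 days later).
From 14 March 2058 to 25 July 2058: 17 + 30 + 31 + 30 + 25 = 133 days (rest of March, April, May, June, July).
133 ÷ 7 = 19 full weeks with remainder 0, so 19 more Thursdays after the first → 20.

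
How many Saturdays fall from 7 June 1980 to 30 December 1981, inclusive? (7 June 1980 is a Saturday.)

7 June 1980 is a Saturday; the first Saturday on or after it is 7 June 1980.
From 7 June 1980 to 30 December 1981: 207 + 364 = 571 days (rest of 1980, to 30 December 1981 in 1981).
571 ÷ 7 = 81 full weeks with remainder 4, so 81 more Saturdays after the first → 82.

82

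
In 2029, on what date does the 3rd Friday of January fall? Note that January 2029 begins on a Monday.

January 19, 2029

January 2029 begins on a Monday, so the first Friday is January 5 (4 days later).
The 3rd Friday is 2 weeks later: 5 + 14 = 19.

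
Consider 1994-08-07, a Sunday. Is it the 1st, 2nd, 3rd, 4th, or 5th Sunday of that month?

1st

Day 7 falls in week ⌈7/7⌉ of the month.
Days 1–7 hold the 1st Sunday, 8–14 the 2nd, 15–21 the 3rd, 22–28 the 4th, 29–31 the 5th.
7 is in the range for the 1st.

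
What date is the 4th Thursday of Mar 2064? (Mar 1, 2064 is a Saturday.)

Mar 27, 2064

Mar 2064 begins on a Saturday, so the first Thursday is Mar 6 (5 days later).
The 4th Thursday is 3 weeks later: 6 + 21 = 27.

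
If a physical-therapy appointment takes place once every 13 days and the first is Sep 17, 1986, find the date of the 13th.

Feb 20, 1987

The 13th occurrence is 12 intervals after the first: 12 × 13 = 156 days after Sep 17, 1986.
Sep has 30 days — 13 days to the end of Sep leaves 143.
Oct has 31 days (112 left).
Nov has 30 days (82 left).
Dec has 31 days (51 left).
Jan has 31 days (20 left).
20 days into Feb → Feb 20, 1987.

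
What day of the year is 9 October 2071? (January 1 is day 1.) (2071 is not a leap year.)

Days in months before October: 31 + 28 + 31 + 30 + 31 + 30 + 31 + 31 + 30 = 273.
Plus 9 days into October → day 282.

282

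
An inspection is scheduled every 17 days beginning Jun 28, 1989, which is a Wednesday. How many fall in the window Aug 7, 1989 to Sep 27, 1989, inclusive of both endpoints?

3

Occurrences land 17·i days after Jun 28, 1989 for i = 0, 1, 2, …
Aug 7, 1989 is 40 days after the start; 40 ÷ 17 = 2 remainder 6; since the remainder is 6, round up to i = 3. First occurrence in the window: #4 on Aug 18, 1989 (3×17 = 51 days in).
Sep 27, 1989 is 91 days after the start; 91 ÷ 17 = 5 remainder 6. Last occurrence in the window: #6 on Sep 21, 1989.
Occurrences #4 through #6: 3 in total.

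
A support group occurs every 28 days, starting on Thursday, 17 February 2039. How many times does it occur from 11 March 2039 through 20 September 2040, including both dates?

Occurrences land 28·i days after 17 February 2039 for i = 0, 1, 2, …
11 March 2039 is 22 days after the start; 22 ÷ 28 = 0 remainder 22; since the remainder is 22, round up to i = 1. First occurrence in the window: #2 on 17 March 2039 (1×28 = 28 days in).
20 September 2040 is 581 days after the start; 581 ÷ 28 = 20 remainder 21. Last occurrence in the window: #21 on 30 August 2040.
Occurrences #2 through #21: 20 in total.

20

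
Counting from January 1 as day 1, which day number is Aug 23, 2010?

Days in months before Aug: 31 + 28 + 31 + 30 + 31 + 30 + 31 = 212.
Plus 23 days into Aug → day 235.

235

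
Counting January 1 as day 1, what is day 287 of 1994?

14 October 1994

January has 31 days (287 − 31 = 256 remain).
February has 28 days (256 − 28 = 228 remain).
March has 31 days (228 − 31 = 197 remain).
April has 30 days (197 − 30 = 167 remain).
May has 31 days (167 − 31 = 136 remain).
June has 30 days (136 − 30 = 106 remain).
July has 31 days (106 − 31 = 75 remain).
August has 31 days (75 − 31 = 44 remain).
September has 30 days (44 − 30 = 14 remain).
14 into October → October 14.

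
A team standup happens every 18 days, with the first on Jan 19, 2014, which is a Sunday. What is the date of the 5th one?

The 5th occurrence is 4 intervals after the first: 4 × 18 = 72 days after Jan 19, 2014.
Jan has 31 days — 12 days to the end of Jan leaves 60.
Feb has 28 days (32 left).
Mar has 31 days (1 left).
1 day into Apr → Apr 1, 2014.

Apr 1, 2014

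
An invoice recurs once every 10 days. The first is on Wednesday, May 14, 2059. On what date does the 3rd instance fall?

June 3, 2059

The 3rd occurrence is 2 intervals after the first: 2 × 10 = 20 days after May 14, 2059.
May has 31 days — 17 days to the end of May leaves 3.
3 days into June → June 3, 2059.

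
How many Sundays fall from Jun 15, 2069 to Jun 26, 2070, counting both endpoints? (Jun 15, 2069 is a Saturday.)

Jun 15, 2069 is a Saturday; the first Sunday on or after it is Jun 16, 2069 (1 day later).
From Jun 16, 2069 to Jun 26, 2070: 198 + 177 = 375 days (rest of 2069, to Jun 26, 2070 in 2070).
375 ÷ 7 = 53 full weeks with remainder 4, so 53 more Sundays after the first → 54.

54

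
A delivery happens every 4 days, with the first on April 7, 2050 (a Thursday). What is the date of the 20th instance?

June 22, 2050

The 20th occurrence is 19 intervals after the first: 19 × 4 = 76 days after April 7, 2050.
April has 30 days — 23 days to the end of April leaves 53.
May has 31 days (22 left).
22 days into June → June 22, 2050.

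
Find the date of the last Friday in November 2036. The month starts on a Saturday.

2036-11-28

November 2036 begins on a Saturday, so the first Friday is November 7 (6 days later).
November 2036 has 30 days. Adding weeks: 7, 14, 21, 28 — the last one ≤ 30 is the 28th.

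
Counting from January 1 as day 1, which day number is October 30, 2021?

303

Days in months before October: 31 + 28 + 31 + 30 + 31 + 30 + 31 + 31 + 30 = 273.
Plus 30 days into October → day 303.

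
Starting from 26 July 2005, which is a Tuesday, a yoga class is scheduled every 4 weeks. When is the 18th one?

The 18th occurrence is 17 intervals after the first: 17 × 28 = 476 days after 26 July 2005.
July has 31 days — 5 days to the end of July leaves 471.
From end of July to end of 2005 is 153 days (318 left).
January has 31 days (287 left).
February has 28 days (259 left).
March has 31 days (228 left).
April has 30 days (198 left).
May has 31 days (167 left).
June has 30 days (137 left).
July has 31 days (106 left).
August has 31 days (75 left).
September has 30 days (45 left).
October has 31 days (14 left).
14 days into November → 14 November 2006.

14 November 2006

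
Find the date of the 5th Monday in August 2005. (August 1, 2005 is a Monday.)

29 August 2005

August 2005 begins on a Monday, so the first Monday is August 1.
The 5th Monday is 4 weeks later: 1 + 28 = 29.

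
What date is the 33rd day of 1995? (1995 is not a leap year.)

Jan has 31 days (33 − 31 = 2 remain).
2 into Feb → Feb 2.

Feb 2, 1995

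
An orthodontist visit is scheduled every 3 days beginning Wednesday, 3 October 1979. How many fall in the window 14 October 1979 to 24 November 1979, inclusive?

Occurrences land 3·i days after 3 October 1979 for i = 0, 1, 2, …
14 October 1979 is 11 days after the start; 11 ÷ 3 = 3 remainder 2; since the remainder is 2, round up to i = 4. First occurrence in the window: #5 on 15 October 1979 (4×3 = 12 days in).
24 November 1979 is 52 days after the start; 52 ÷ 3 = 17 remainder 1. Last occurrence in the window: #18 on 23 November 1979.
Occurrences #5 through #18: 14 in total.

14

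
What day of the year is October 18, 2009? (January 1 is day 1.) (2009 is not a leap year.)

Days in months before October: 31 + 28 + 31 + 30 + 31 + 30 + 31 + 31 + 30 = 273.
Plus 18 days into October → day 291.

291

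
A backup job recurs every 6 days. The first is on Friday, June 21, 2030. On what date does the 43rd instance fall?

February 28, 2031

The 43rd occurrence is 42 intervals after the first: 42 × 6 = 252 days after June 21, 2030.
June has 30 days — 9 days to the end of June leaves 243.
July has 31 days (212 left).
August has 31 days (181 left).
September has 30 days (151 left).
October has 31 days (120 left).
November has 30 days (90 left).
December has 31 days (59 left).
January has 31 days (28 left).
28 days into February → February 28, 2031.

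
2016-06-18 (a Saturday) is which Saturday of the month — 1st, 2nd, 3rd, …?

Day 18 falls in week ⌈18/7⌉ of the month.
Days 1–7 hold the 1st Saturday, 8–14 the 2nd, 15–21 the 3rd, 22–28 the 4th, 29–31 the 5th.
18 is in the range for the 3rd.

3rd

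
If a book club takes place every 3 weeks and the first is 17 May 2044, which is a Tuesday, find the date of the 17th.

18 April 2045

The 17th occurrence is 16 intervals after the first: 16 × 21 = 336 days after 17 May 2044.
May has 31 days — 14 days to the end of May leaves 322.
June has 30 days (292 left).
July has 31 days (261 left).
August has 31 days (230 left).
September has 30 days (200 left).
October has 31 days (169 left).
November has 30 days (139 left).
December has 31 days (108 left).
January has 31 days (77 left).
February has 28 days (49 left).
March has 31 days (18 left).
18 days into April → 18 April 2045.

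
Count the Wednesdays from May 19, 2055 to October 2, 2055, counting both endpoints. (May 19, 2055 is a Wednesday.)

May 19, 2055 is a Wednesday; the first Wednesday on or after it is May 19, 2055.
From May 19, 2055 to October 2, 2055: 12 + 30 + 31 + 31 + 30 + 2 = 136 days (rest of May, June, July, August, September, October).
136 ÷ 7 = 19 full weeks with remainder 3, so 19 more Wednesdays after the first → 20.

20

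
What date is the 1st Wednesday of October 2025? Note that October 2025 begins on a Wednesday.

October 1, 2025

October 2025 begins on a Wednesday, so the first Wednesday is October 1.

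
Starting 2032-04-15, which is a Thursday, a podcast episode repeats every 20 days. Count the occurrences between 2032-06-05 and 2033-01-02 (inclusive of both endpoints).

11

Occurrences land 20·i days after 2032-04-15 for i = 0, 1, 2, …
2032-06-05 is 51 days after the start; 51 ÷ 20 = 2 remainder 11; since the remainder is 11, round up to i = 3. First occurrence in the window: #4 on 2032-06-14 (3×20 = 60 days in).
2033-01-02 is 262 days after the start; 262 ÷ 20 = 13 remainder 2. Last occurrence in the window: #14 on 2032-12-31.
Occurrences #4 through #14: 11 in total.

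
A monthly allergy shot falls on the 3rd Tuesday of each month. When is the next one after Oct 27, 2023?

Nov 21, 2023

Oct 2023 starts on a Sunday; its first Tuesday is the 3rd, so the 3rd Tuesday is the 17th — Oct 17, 2023.
That is not after Oct 27, 2023, so look at Nov 2023.
Nov 2023 starts on a Wednesday; its first Tuesday is the 7th, so the 3rd Tuesday is the 21st — Nov 21, 2023.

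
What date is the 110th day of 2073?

January has 31 days (110 − 31 = 79 remain).
February has 28 days (79 − 28 = 51 remain).
March has 31 days (51 − 31 = 20 remain).
20 into April → April 20.

2073-04-20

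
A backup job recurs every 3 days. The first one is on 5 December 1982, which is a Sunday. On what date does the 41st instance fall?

The 41st occurrence is 40 intervals after the first: 40 × 3 = 120 days after 5 December 1982.
December has 31 days — 26 days to the end of December leaves 94.
January has 31 days (63 left).
February has 28 days (35 left).
March has 31 days (4 left).
4 days into April → 4 April 1983.

4 April 1983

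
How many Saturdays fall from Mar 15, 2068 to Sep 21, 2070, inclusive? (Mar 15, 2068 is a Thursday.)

132

Mar 15, 2068 is a Thursday; the first Saturday on or after it is Mar 17, 2068 (2 days later).
From Mar 17, 2068 to Sep 21, 2070: 289 + 365 + 264 = 918 days (rest of 2068, 2069, to Sep 21, 2070 in 2070).
918 ÷ 7 = 131 full weeks with remainder 1, so 131 more Saturdays after the first → 132.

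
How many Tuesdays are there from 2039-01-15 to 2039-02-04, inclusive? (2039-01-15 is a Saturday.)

2039-01-15 is a Saturday; the first Tuesday on or after it is 2039-01-18 (3 days later).
From 2039-01-18 to 2039-02-04: 13 + 4 = 17 days (rest of January, February).
17 ÷ 7 = 2 full weeks with remainder 3, so 2 more Tuesdays after the first → 3.

3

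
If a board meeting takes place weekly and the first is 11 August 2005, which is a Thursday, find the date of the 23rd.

The 23rd occurrence is 22 intervals after the first: 22 × 7 = 154 days after 11 August 2005.
August has 31 days — 20 days to the end of August leaves 134.
September has 30 days (104 left).
October has 31 days (73 left).
November has 30 days (43 left).
December has 31 days (12 left).
12 days into January → 12 January 2006.

12 January 2006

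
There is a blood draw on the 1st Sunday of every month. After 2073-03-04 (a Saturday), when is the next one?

2073-03-05

March 2073 starts on a Wednesday, so its 1st Sunday is 2073-03-05 (4 days in).
2073-03-05 is after 2073-03-04, so that is the next one.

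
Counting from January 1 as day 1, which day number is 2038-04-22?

112

Days in months before April: 31 + 28 + 31 = 90.
Plus 22 days into April → day 112.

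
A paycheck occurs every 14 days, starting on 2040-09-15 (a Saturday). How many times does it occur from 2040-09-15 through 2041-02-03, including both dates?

Occurrences land 14·i days after 2040-09-15 for i = 0, 1, 2, …
The window opens on the start date, so the first occurrence inside is #1 on 2040-09-15.
2041-02-03 is 141 days after the start; 141 ÷ 14 = 10 remainder 1. Last occurrence in the window: #11 on 2041-02-02.
Occurrences #1 through #11: 11 in total.

11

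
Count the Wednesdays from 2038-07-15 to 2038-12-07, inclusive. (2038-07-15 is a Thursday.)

20

2038-07-15 is a Thursday; the first Wednesday on or after it is 2038-07-21 (6 days later).
From 2038-07-21 to 2038-12-07: 10 + 31 + 30 + 31 + 30 + 7 = 139 days (rest of July, August, September, October, November, December).
139 ÷ 7 = 19 full weeks with remainder 6, so 19 more Wednesdays after the first → 20.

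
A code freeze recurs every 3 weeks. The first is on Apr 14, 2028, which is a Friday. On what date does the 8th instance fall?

Sep 8, 2028

The 8th occurrence is 7 intervals after the first: 7 × 21 = 147 days after Apr 14, 2028.
Apr has 30 days — 16 days to the end of Apr leaves 131.
May has 31 days (100 left).
Jun has 30 days (70 left).
Jul has 31 days (39 left).
Aug has 31 days (8 left).
8 days into Sep → Sep 8, 2028.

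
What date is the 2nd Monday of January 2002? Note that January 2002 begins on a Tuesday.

January 14, 2002

January 2002 begins on a Tuesday, so the first Monday is January 7 (6 days later).
The 2nd Monday is 1 weeks later: 7 + 7 = 14.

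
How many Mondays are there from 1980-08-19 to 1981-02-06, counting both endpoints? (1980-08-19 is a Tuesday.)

24

1980-08-19 is a Tuesday; the first Monday on or after it is 1980-08-25 (6 days later).
From 1980-08-25 to 1981-02-06: 6 + 30 + 31 + 30 + 31 + 31 + 6 = 165 days (rest of August, September, October, November, December, January, February).
165 ÷ 7 = 23 full weeks with remainder 4, so 23 more Mondays after the first → 24.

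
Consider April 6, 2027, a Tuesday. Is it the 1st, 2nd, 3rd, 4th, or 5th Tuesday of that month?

1st

Day 6 falls in week ⌈6/7⌉ of the month.
Days 1–7 hold the 1st Tuesday, 8–14 the 2nd, 15–21 the 3rd, 22–28 the 4th, 29–31 the 5th.
6 is in the range for the 1st.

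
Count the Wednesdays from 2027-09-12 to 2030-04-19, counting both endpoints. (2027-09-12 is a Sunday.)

2027-09-12 is a Sunday; the first Wednesday on or after it is 2027-09-15 (3 days later).
From 2027-09-15 to 2030-04-19: 107 + 366 + 365 + 109 = 947 days (rest of 2027, 2028, 2029, to 2030-04-19 in 2030).
947 ÷ 7 = 135 full weeks with remainder 2, so 135 more Wednesdays after the first → 136.

136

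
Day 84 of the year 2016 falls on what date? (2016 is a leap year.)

2016-03-24

January has 31 days (84 − 31 = 53 remain).
February has 29 days (53 − 29 = 24 remain).
24 into March → March 24.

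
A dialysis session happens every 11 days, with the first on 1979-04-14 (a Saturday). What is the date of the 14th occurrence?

1979-09-04

The 14th occurrence is 13 intervals after the first: 13 × 11 = 143 days after 1979-04-14.
April has 30 days — 16 days to the end of April leaves 127.
May has 31 days (96 left).
June has 30 days (66 left).
July has 31 days (35 left).
August has 31 days (4 left).
4 days into September → 1979-09-04.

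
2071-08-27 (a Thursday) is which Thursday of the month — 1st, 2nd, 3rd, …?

Day 27 falls in week ⌈27/7⌉ of the month.
Days 1–7 hold the 1st Thursday, 8–14 the 2nd, 15–21 the 3rd, 22–28 the 4th, 29–31 the 5th.
27 is in the range for the 4th.

4th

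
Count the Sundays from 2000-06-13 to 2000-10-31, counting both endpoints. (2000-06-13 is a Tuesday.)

2000-06-13 is a Tuesday; the first Sunday on or after it is 2000-06-18 (5 days later).
From 2000-06-18 to 2000-10-31: 12 + 31 + 31 + 30 + 31 = 135 days (rest of June, July, August, September, October).
135 ÷ 7 = 19 full weeks with remainder 2, so 19 more Sundays after the first → 20.

20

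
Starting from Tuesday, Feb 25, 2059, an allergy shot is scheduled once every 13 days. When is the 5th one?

The 5th occurrence is 4 intervals after the first: 4 × 13 = 52 days after Feb 25, 2059.
Feb has 28 days — 3 days to the end of Feb leaves 49.
Mar has 31 days (18 left).
18 days into Apr → Apr 18, 2059.

Apr 18, 2059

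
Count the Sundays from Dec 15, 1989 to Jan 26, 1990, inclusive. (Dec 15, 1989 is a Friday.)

6

Dec 15, 1989 is a Friday; the first Sunday on or after it is Dec 17, 1989 (2 days later).
From Dec 17, 1989 to Jan 26, 1990: 14 + 26 = 40 days (rest of Dec, Jan).
40 ÷ 7 = 5 full weeks with remainder 5, so 5 more Sundays after the first → 6.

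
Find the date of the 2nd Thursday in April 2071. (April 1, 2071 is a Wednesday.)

2071-04-09

April 2071 begins on a Wednesday, so the first Thursday is April 2 (1 day later).
The 2nd Thursday is 1 weeks later: 2 + 7 = 9.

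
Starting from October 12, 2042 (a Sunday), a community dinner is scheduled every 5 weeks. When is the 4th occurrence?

The 4th occurrence is 3 intervals after the first: 3 × 35 = 105 days after October 12, 2042.
October has 31 days — 19 days to the end of October leaves 86.
November has 30 days (56 left).
December has 31 days (25 left).
25 days into January → January 25, 2043.

January 25, 2043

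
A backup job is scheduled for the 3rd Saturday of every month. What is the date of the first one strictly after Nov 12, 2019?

Nov 2019 starts on a Friday; its first Saturday is the 2nd, so the 3rd Saturday is the 16th — Nov 16, 2019.
Nov 16, 2019 is after Nov 12, 2019, so that is the next one.

Nov 16, 2019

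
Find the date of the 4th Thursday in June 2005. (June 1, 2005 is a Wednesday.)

June 2005 begins on a Wednesday, so the first Thursday is June 2 (1 day later).
The 4th Thursday is 3 weeks later: 2 + 21 = 23.

23 June 2005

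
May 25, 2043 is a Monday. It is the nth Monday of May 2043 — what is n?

Day 25 falls in week ⌈25/7⌉ of the month.
Days 1–7 hold the 1st Monday, 8–14 the 2nd, 15–21 the 3rd, 22–28 the 4th, 29–31 the 5th.
25 is in the range for the 4th.

4th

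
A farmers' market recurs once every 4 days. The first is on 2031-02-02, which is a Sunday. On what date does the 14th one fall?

The 14th occurrence is 13 intervals after the first: 13 × 4 = 52 days after 2031-02-02.
February has 28 days — 26 days to the end of February leaves 26.
26 days into March → 2031-03-26.

2031-03-26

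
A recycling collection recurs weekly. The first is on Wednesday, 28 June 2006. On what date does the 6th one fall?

The 6th occurrence is 5 intervals after the first: 5 × 7 = 35 days after 28 June 2006.
June has 30 days — 2 days to the end of June leaves 33.
July has 31 days (2 left).
2 days into August → 2 August 2006.

2 August 2006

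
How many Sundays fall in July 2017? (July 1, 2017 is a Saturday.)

5

July 1, 2017 is a Saturday; the first Sunday on or after it is July 2, 2017 (1 day later).
From July 2, 2017 to July 31, 2017 is 31 − 2 = 29 days.
29 ÷ 7 = 4 full weeks with remainder 1, so 4 more Sundays after the first → 5.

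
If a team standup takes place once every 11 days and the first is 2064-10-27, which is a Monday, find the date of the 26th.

2065-07-29

The 26th occurrence is 25 intervals after the first: 25 × 11 = 275 days after 2064-10-27.
October has 31 days — 4 days to the end of October leaves 271.
November has 30 days (241 left).
December has 31 days (210 left).
January has 31 days (179 left).
February has 28 days (151 left).
March has 31 days (120 left).
April has 30 days (90 left).
May has 31 days (59 left).
June has 30 days (29 left).
29 days into July → 2065-07-29.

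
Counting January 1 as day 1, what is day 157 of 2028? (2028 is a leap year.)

June 5, 2028

January has 31 days (157 − 31 = 126 remain).
February has 29 days (126 − 29 = 97 remain).
March has 31 days (97 − 31 = 66 remain).
April has 30 days (66 − 30 = 36 remain).
May has 31 days (36 − 31 = 5 remain).
5 into June → June 5.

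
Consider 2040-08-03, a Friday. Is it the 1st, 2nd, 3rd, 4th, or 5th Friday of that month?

1st

Day 3 falls in week ⌈3/7⌉ of the month.
Days 1–7 hold the 1st Friday, 8–14 the 2nd, 15–21 the 3rd, 22–28 the 4th, 29–31 the 5th.
3 is in the range for the 1st.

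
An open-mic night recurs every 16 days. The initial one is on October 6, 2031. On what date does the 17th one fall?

The 17th occurrence is 16 intervals after the first: 16 × 16 = 256 days after October 6, 2031.
October has 31 days — 25 days to the end of October leaves 231.
November has 30 days (201 left).
December has 31 days (170 left).
January has 31 days (139 left).
February has 29 days (110 left).
March has 31 days (79 left).
April has 30 days (49 left).
May has 31 days (18 left).
18 days into June → June 18, 2032.

June 18, 2032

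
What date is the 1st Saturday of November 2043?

The first Saturday of November 2043 is November 7.

7 November 2043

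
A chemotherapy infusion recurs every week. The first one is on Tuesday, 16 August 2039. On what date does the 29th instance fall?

28 February 2040

The 29th occurrence is 28 intervals after the first: 28 × 7 = 196 days after 16 August 2039.
August has 31 days — 15 days to the end of August leaves 181.
September has 30 days (151 left).
October has 31 days (120 left).
November has 30 days (90 left).
December has 31 days (59 left).
January has 31 days (28 left).
28 days into February → 28 February 2040.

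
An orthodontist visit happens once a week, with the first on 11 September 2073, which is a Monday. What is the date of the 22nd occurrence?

The 22nd occurrence is 21 intervals after the first: 21 × 7 = 147 days after 11 September 2073.
September has 30 days — 19 days to the end of September leaves 128.
October has 31 days (97 left).
November has 30 days (67 left).
December has 31 days (36 left).
January has 31 days (5 left).
5 days into February → 5 February 2074.

5 February 2074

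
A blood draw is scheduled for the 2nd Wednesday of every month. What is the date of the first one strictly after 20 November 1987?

9 December 1987

November 1987 starts on a Sunday; its first Wednesday is the 4th, so the 2nd Wednesday is the 11th — 11 November 1987.
That is not after 20 November 1987, so look at December 1987.
December 1987 starts on a Tuesday; its first Wednesday is the 2nd, so the 2nd Wednesday is the 9th — 9 December 1987.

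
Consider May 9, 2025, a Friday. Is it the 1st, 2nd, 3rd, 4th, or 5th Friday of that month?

2nd

Day 9 falls in week ⌈9/7⌉ of the month.
Days 1–7 hold the 1st Friday, 8–14 the 2nd, 15–21 the 3rd, 22–28 the 4th, 29–31 the 5th.
9 is in the range for the 2nd.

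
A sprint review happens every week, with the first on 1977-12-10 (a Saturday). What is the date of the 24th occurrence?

1978-05-20

The 24th occurrence is 23 intervals after the first: 23 × 7 = 161 days after 1977-12-10.
December has 31 days — 21 days to the end of December leaves 140.
January has 31 days (109 left).
February has 28 days (81 left).
March has 31 days (50 left).
April has 30 days (20 left).
20 days into May → 1978-05-20.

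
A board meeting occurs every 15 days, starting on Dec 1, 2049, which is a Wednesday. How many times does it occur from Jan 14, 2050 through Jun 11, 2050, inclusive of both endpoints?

10

Occurrences land 15·i days after Dec 1, 2049 for i = 0, 1, 2, …
Jan 14, 2050 is 44 days after the start; 44 ÷ 15 = 2 remainder 14; since the remainder is 14, round up to i = 3. First occurrence in the window: #4 on Jan 15, 2050 (3×15 = 45 days in).
Jun 11, 2050 is 192 days after the start; 192 ÷ 15 = 12 remainder 12. Last occurrence in the window: #13 on May 30, 2050.
Occurrences #4 through #13: 10 in total.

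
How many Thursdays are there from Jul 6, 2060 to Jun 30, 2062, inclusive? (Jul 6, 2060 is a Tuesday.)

104

Jul 6, 2060 is a Tuesday; the first Thursday on or after it is Jul 8, 2060 (2 days later).
From Jul 8, 2060 to Jun 30, 2062: 176 + 365 + 181 = 722 days (rest of 2060, 2061, to Jun 30, 2062 in 2062).
722 ÷ 7 = 103 full weeks with remainder 1, so 103 more Thursdays after the first → 104.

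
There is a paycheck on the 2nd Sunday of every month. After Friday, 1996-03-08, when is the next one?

1996-03-10

March 1996 starts on a Friday; its first Sunday is the 3rd, so the 2nd Sunday is the 10th — 1996-03-10.
1996-03-10 is after 1996-03-08, so that is the next one.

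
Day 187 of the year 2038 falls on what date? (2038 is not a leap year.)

Jan has 31 days (187 − 31 = 156 remain).
Feb has 28 days (156 − 28 = 128 remain).
Mar has 31 days (128 − 31 = 97 remain).
Apr has 30 days (97 − 30 = 67 remain).
May has 31 days (67 − 31 = 36 remain).
Jun has 30 days (36 − 30 = 6 remain).
6 into Jul → Jul 6.

Jul 6, 2038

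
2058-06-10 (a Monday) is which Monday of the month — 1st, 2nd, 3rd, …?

Day 10 falls in week ⌈10/7⌉ of the month.
Days 1–7 hold the 1st Monday, 8–14 the 2nd, 15–21 the 3rd, 22–28 the 4th, 29–31 the 5th.
10 is in the range for the 2nd.

2nd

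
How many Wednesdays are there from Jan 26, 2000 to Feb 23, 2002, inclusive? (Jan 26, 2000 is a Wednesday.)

Jan 26, 2000 is a Wednesday; the first Wednesday on or after it is Jan 26, 2000.
From Jan 26, 2000 to Feb 23, 2002: 340 + 365 + 54 = 759 days (rest of 2000, 2001, to Feb 23, 2002 in 2002).
759 ÷ 7 = 108 full weeks with remainder 3, so 108 more Wednesdays after the first → 109.

109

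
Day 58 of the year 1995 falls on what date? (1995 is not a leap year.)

January has 31 days (58 − 31 = 27 remain).
27 into February → February 27.

February 27, 1995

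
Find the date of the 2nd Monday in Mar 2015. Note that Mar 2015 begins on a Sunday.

Mar 9, 2015

Mar 2015 begins on a Sunday, so the first Monday is Mar 2 (1 day later).
The 2nd Monday is 1 weeks later: 2 + 7 = 9.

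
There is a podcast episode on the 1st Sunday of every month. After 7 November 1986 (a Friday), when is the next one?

7 December 1986

November 1986 starts on a Saturday, so its 1st Sunday is 2 November 1986 (1 day in).
That is not after 7 November 1986, so look at December 1986.
December 1986 starts on a Monday, so its 1st Sunday is 7 December 1986 (6 days in).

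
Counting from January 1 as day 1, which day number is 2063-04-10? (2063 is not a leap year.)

100

Days in months before April: 31 + 28 + 31 = 90.
Plus 10 days into April → day 100.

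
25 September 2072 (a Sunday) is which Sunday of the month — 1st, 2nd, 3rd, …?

Day 25 falls in week ⌈25/7⌉ of the month.
Days 1–7 hold the 1st Sunday, 8–14 the 2nd, 15–21 the 3rd, 22–28 the 4th, 29–31 the 5th.
25 is in the range for the 4th.

4th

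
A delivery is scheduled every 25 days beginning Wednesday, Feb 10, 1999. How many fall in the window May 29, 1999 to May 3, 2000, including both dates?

13

Occurrences land 25·i days after Feb 10, 1999 for i = 0, 1, 2, …
May 29, 1999 is 108 days after the start; 108 ÷ 25 = 4 remainder 8; since the remainder is 8, round up to i = 5. First occurrence in the window: #6 on Jun 15, 1999 (5×25 = 125 days in).
May 3, 2000 is 448 days after the start; 448 ÷ 25 = 17 remainder 23. Last occurrence in the window: #18 on Apr 10, 2000.
Occurrences #6 through #18: 13 in total.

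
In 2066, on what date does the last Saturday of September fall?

2066-09-25

The first Saturday of September 2066 is September 4.
September 2066 has 30 days. Adding weeks: 4, 11, 18, 25 — the last one ≤ 30 is the 25th.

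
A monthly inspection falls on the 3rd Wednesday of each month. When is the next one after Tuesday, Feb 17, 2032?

Feb 2032 starts on a Sunday; its first Wednesday is the 4th, so the 3rd Wednesday is the 18th — Feb 18, 2032.
Feb 18, 2032 is after Feb 17, 2032, so that is the next one.

Feb 18, 2032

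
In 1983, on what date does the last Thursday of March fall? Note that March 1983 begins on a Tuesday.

1983-03-31

March 1983 begins on a Tuesday, so the first Thursday is March 3 (2 days later).
March 1983 has 31 days. Adding weeks: 3, 10, 17, 24, 31 — the last one ≤ 31 is the 31st.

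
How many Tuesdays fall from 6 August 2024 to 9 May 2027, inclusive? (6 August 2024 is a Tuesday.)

6 August 2024 is a Tuesday; the first Tuesday on or after it is 6 August 2024.
From 6 August 2024 to 9 May 2027: 147 + 365 + 365 + 129 = 1006 days (rest of 2024, 2025, 2026, to 9 May 2027 in 2027).
1006 ÷ 7 = 143 full weeks with remainder 5, so 143 more Tuesdays after the first → 144.

144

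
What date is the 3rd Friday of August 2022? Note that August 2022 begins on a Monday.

August 19, 2022

August 2022 begins on a Monday, so the first Friday is August 5 (4 days later).
The 3rd Friday is 2 weeks later: 5 + 14 = 19.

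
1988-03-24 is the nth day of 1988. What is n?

84

Days in months before March: 31 + 29 = 60.
Plus 24 days into March → day 84.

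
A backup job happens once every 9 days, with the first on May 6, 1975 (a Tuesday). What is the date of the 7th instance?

June 29, 1975

The 7th occurrence is 6 intervals after the first: 6 × 9 = 54 days after May 6, 1975.
May has 31 days — 25 days to the end of May leaves 29.
29 days into June → June 29, 1975.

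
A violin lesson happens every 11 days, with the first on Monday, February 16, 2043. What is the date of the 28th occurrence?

December 10, 2043

The 28th occurrence is 27 intervals after the first: 27 × 11 = 297 days after February 16, 2043.
February has 28 days — 12 days to the end of February leaves 285.
March has 31 days (254 left).
April has 30 days (224 left).
May has 31 days (193 left).
June has 30 days (163 left).
July has 31 days (132 left).
August has 31 days (101 left).
September has 30 days (71 left).
October has 31 days (40 left).
November has 30 days (10 left).
10 days into December → December 10, 2043.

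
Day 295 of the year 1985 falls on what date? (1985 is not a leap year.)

Jan has 31 days (295 − 31 = 264 remain).
Feb has 28 days (264 − 28 = 236 remain).
Mar has 31 days (236 − 31 = 205 remain).
Apr has 30 days (205 − 30 = 175 remain).
May has 31 days (175 − 31 = 144 remain).
Jun has 30 days (144 − 30 = 114 remain).
Jul has 31 days (114 − 31 = 83 remain).
Aug has 31 days (83 − 31 = 52 remain).
Sep has 30 days (52 − 30 = 22 remain).
22 into Oct → Oct 22.

Oct 22, 1985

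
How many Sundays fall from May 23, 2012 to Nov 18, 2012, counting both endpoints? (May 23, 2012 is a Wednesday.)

May 23, 2012 is a Wednesday; the first Sunday on or after it is May 27, 2012 (4 days later).
From May 27, 2012 to Nov 18, 2012: 4 + 30 + 31 + 31 + 30 + 31 + 18 = 175 days (rest of May, Jun, Jul, Aug, Sep, Oct, Nov).
175 ÷ 7 = 25 full weeks with remainder 0, so 25 more Sundays after the first → 26.

26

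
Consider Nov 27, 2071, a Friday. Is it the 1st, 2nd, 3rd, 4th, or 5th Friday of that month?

4th

Day 27 falls in week ⌈27/7⌉ of the month.
Days 1–7 hold the 1st Friday, 8–14 the 2nd, 15–21 the 3rd, 22–28 the 4th, 29–31 the 5th.
27 is in the range for the 4th.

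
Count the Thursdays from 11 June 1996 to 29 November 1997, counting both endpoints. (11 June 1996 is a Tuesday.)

77

11 June 1996 is a Tuesday; the first Thursday on or after it is 13 June 1996 (2 days later).
From 13 June 1996 to 29 November 1997: 201 + 333 = 534 days (rest of 1996, to 29 November 1997 in 1997).
534 ÷ 7 = 76 full weeks with remainder 2, so 76 more Thursdays after the first → 77.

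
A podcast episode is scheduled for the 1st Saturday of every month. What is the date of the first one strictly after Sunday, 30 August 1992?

August 1992 starts on a Saturday, so its 1st Saturday is 1 August 1992.
That is not after 30 August 1992, so look at September 1992.
September 1992 starts on a Tuesday, so its 1st Saturday is 5 September 1992 (4 days in).

5 September 1992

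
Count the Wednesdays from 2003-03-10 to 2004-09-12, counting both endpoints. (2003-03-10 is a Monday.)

79

2003-03-10 is a Monday; the first Wednesday on or after it is 2003-03-12 (2 days later).
From 2003-03-12 to 2004-09-12: 294 + 256 = 550 days (rest of 2003, to 2004-09-12 in 2004).
550 ÷ 7 = 78 full weeks with remainder 4, so 78 more Wednesdays after the first → 79.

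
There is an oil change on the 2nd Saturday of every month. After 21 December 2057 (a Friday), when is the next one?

12 January 2058

December 2057 starts on a Saturday; its first Saturday is the 1st, so the 2nd Saturday is the 8th — 8 December 2057.
That is not after 21 December 2057, so look at January 2058.
January 2058 starts on a Tuesday; its first Saturday is the 5th, so the 2nd Saturday is the 12th — 12 January 2058.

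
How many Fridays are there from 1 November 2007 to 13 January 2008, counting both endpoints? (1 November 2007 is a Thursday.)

1 November 2007 is a Thursday; the first Friday on or after it is 2 November 2007 (1 day later).
From 2 November 2007 to 13 January 2008: 28 + 31 + 13 = 72 days (rest of November, December, January).
72 ÷ 7 = 10 full weeks with remainder 2, so 10 more Fridays after the first → 11.

11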